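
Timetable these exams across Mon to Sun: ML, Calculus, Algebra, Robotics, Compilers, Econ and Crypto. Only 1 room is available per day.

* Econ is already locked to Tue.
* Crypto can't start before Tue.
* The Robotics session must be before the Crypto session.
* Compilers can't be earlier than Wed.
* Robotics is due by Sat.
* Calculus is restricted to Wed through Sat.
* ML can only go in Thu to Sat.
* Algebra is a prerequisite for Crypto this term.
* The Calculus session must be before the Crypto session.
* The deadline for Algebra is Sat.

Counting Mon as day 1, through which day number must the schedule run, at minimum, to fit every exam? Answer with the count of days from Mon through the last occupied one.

The precedence chain requires at least 2 distinct days.
With at most 1 per day and 7 exams, at least 7 days are needed.
ML can't be placed before Thu — that is day 4 counting from Mon — so the schedule must run through at least 4 days.
7 works (last occupied day: Sun): for example Algebra -> Mon; Calculus -> Wed; Robotics -> Sat; Compilers -> Fri; Crypto -> Sun; Econ -> Tue; ML -> Thu.

7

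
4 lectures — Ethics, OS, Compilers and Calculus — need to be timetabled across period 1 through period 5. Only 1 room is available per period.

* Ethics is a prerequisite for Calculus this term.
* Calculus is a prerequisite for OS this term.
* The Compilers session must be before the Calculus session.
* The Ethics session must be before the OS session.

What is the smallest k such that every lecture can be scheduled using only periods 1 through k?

4 periods

The precedence chain requires at least 3 distinct periods.
With at most 1 per period and 4 lectures, at least 4 periods are needed.
4 works (last occupied period: period 4): for example Ethics=period 1, Calculus=period 3, OS=period 4, Compilers=period 2.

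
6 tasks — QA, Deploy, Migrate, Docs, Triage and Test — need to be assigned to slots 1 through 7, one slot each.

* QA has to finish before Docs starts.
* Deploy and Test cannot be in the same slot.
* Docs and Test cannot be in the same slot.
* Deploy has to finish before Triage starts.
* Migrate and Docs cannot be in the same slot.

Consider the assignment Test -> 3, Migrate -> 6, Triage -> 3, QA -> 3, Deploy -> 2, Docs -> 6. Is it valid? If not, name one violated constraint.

Deploy and Test cannot be in the same slot — holds.
QA has to finish before Docs starts — holds.
Deploy has to finish before Triage starts — holds.
Migrate and Docs cannot be in the same slot — violated.
Docs and Test cannot be in the same slot — holds.

No — it violates: Migrate and Docs cannot be in the same slot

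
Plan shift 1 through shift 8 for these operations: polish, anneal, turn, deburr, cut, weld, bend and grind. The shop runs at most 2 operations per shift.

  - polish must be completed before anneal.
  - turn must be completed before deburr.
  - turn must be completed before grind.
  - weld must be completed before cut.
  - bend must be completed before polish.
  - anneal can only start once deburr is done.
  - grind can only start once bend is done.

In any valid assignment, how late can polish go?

shift 7

Precedence pushes polish to at least shift 2; downstream work caps polish at shift 7.
polish at shift 7 is achievable: turn -> shift 1, polish -> shift 7, anneal -> shift 8, cut -> shift 4, weld -> shift 3, deburr -> shift 2, bend -> shift 1, grind -> shift 2.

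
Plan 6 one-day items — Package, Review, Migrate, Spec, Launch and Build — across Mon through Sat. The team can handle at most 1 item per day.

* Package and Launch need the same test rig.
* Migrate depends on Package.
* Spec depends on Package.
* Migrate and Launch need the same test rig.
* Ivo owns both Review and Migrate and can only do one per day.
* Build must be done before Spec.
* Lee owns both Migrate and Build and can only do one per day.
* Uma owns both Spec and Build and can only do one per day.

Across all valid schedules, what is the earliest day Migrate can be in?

Precedence pushes Migrate to at least Tue.
Migrate at Tue is achievable: Package in Mon; Spec in Thu; Launch in Sat; Build in Wed; Review in Fri; Migrate in Tue.

Tue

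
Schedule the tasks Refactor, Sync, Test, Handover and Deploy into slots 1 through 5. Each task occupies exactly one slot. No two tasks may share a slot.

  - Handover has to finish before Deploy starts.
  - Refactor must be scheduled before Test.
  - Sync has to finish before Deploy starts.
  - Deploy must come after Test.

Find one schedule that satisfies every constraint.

Handover in 4, Sync in 3, Test in 2, Refactor in 1, Deploy in 5

Checking: Refactor(1) before Test(2); Handover(4) before Deploy(5); Sync(3) before Deploy(5); Test(2) before Deploy(5); max 1 per slot (cap 1).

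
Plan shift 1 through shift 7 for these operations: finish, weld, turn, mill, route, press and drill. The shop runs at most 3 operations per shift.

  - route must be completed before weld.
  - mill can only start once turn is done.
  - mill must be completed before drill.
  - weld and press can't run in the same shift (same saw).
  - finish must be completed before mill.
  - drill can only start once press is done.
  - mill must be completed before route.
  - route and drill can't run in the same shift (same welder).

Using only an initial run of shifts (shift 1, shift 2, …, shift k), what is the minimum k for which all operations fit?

4 shifts

The precedence chain requires at least 4 distinct shifts.
With at most 3 per shift and 7 operations, at least 3 shifts are needed.
4 works (last occupied shift: shift 4): for example route -> shift 3, turn -> shift 1, drill -> shift 4, weld -> shift 4, mill -> shift 2, press -> shift 1, finish -> shift 1.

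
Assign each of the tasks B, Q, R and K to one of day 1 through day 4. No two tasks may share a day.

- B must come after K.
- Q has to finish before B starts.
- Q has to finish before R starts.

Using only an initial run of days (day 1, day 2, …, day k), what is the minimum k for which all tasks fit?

4 days

The precedence chain requires at least 2 distinct days.
With at most 1 per day and 4 tasks, at least 4 days are needed.
4 works (last occupied day: day 4): for example Q in day 1; B in day 3; R in day 4; K in day 2.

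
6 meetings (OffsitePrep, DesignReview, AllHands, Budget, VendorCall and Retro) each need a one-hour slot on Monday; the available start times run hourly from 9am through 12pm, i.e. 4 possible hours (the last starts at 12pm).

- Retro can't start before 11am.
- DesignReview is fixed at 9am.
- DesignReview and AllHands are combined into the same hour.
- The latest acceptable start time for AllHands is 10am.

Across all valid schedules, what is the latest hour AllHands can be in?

9am

AllHands's own window allows nothing later than 10am; AllHands must be in the same hour as DesignReview, which can't be after 9am, so AllHands is at most 9am.
AllHands at 9am is achievable: DesignReview=9am, Retro=11am, AllHands=9am, VendorCall=9am, Budget=9am, OffsitePrep=9am.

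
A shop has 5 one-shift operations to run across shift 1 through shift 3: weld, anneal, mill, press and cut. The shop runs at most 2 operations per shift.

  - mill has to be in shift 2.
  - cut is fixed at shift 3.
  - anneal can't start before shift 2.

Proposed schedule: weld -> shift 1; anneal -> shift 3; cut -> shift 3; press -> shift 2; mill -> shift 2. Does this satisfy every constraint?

cut is fixed at shift 3 — holds.
anneal can't start before shift 2 — holds.
mill has to be in shift 2 — holds.
The shop runs at most 2 operations per shift — holds.

Valid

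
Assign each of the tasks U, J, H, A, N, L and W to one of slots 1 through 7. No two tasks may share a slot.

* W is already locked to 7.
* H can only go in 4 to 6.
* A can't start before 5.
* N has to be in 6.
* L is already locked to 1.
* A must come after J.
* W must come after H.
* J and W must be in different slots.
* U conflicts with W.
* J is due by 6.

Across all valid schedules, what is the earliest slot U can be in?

U at 2 is achievable: W in 7, N in 6, H in 4, U in 2, J in 3, L in 1, A in 5.
Nothing earlier works — the conflict and capacity constraints rule out every slot before 2.

2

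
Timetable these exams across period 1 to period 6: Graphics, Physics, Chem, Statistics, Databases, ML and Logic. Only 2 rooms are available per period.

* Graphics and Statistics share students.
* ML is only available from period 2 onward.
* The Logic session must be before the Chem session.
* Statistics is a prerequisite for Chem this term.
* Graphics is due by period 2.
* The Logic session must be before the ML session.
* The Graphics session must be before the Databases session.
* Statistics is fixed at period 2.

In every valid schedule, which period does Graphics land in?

period 1

Graphics's window is period 1–period 2.
Statistics is fixed at period 2, and Graphics can't share a period with Statistics.
So Graphics must be period 1.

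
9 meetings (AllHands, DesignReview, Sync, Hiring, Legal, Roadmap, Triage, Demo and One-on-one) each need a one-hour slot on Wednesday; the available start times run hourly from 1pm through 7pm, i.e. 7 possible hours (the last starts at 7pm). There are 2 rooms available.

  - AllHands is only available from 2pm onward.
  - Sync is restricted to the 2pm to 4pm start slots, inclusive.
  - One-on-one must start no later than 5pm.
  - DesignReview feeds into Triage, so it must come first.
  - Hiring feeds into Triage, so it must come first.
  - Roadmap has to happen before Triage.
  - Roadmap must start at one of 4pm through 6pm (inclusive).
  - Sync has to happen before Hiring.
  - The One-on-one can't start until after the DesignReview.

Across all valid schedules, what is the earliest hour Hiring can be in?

Precedence pushes Hiring to at least 3pm; downstream work caps Hiring at 6pm.
Hiring at 3pm is achievable: Triage in 5pm; One-on-one in 2pm; Sync in 2pm; DesignReview in 1pm; Demo in 4pm; Legal in 1pm; Roadmap in 4pm; AllHands in 3pm; Hiring in 3pm.

3pm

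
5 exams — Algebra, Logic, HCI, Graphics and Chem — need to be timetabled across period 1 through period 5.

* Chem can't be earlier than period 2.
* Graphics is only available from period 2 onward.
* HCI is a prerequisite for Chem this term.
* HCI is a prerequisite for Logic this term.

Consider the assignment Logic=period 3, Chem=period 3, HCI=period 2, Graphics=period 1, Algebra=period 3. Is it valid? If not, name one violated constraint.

HCI is a prerequisite for Chem this term — holds.
HCI is a prerequisite for Logic this term — holds.
Chem can't be earlier than period 2 — holds.
Graphics is only available from period 2 onward — violated.

Invalid. Graphics is only available from period 2 onward.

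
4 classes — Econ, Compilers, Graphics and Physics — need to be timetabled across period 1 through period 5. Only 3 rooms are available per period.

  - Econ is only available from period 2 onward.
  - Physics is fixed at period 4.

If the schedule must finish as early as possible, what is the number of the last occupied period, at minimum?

period 4

With at most 3 per period and 4 classes, at least 2 periods are needed.
Physics can't be placed before period 4, so the schedule must run through at least period 4.
4 works (last occupied period: period 4): for example Econ -> period 2, Physics -> period 4, Compilers -> period 1, Graphics -> period 1.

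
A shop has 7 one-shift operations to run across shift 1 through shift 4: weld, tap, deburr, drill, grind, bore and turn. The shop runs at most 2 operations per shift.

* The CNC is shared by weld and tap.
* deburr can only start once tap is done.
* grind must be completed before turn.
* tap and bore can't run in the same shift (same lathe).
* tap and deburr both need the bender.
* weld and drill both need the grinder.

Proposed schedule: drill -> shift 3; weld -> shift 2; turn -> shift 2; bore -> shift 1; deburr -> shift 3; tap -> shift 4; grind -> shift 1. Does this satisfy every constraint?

No — it violates: deburr can only start once tap is done

The shop runs at most 2 operations per shift — holds.
tap and deburr both need the bender — holds.
weld and drill both need the grinder — holds.
grind must be completed before turn — holds.
deburr can only start once tap is done — violated.
The CNC is shared by weld and tap — holds.
tap and bore can't run in the same shift (same lathe) — holds.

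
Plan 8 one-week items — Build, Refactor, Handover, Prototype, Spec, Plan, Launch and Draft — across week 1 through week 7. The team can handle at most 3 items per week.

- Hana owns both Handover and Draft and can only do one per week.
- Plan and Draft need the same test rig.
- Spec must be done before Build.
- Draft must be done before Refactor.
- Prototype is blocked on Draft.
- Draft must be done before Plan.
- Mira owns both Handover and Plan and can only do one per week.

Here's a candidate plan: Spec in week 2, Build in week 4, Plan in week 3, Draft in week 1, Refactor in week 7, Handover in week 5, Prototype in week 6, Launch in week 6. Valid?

The team can handle at most 3 items per week — holds.
Spec must be done before Build — holds.
Hana owns both Handover and Draft and can only do one per week — holds.
Prototype is blocked on Draft — holds.
Draft must be done before Plan — holds.
Plan and Draft need the same test rig — holds.
Mira owns both Handover and Plan and can only do one per week — holds.
Draft must be done before Refactor — holds.

Valid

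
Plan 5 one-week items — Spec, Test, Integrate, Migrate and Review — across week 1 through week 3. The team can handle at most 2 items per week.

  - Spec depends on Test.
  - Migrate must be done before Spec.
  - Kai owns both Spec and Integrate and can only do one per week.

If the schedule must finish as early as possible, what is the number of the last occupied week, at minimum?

3

The precedence chain requires at least 2 distinct weeks.
With at most 2 per week and 5 work items, at least 3 weeks are needed.
3 works (last occupied week: week 3): for example Integrate in week 3, Spec in week 2, Review in week 2, Migrate in week 1, Test in week 1.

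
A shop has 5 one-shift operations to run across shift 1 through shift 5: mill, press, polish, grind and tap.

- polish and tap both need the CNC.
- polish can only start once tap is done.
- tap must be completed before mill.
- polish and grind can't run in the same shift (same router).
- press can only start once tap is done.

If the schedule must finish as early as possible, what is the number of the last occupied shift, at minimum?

The precedence chain requires at least 2 distinct shifts.
2 works (last occupied shift: shift 2): for example grind -> shift 1, mill -> shift 2, polish -> shift 2, tap -> shift 1, press -> shift 2.

shift 2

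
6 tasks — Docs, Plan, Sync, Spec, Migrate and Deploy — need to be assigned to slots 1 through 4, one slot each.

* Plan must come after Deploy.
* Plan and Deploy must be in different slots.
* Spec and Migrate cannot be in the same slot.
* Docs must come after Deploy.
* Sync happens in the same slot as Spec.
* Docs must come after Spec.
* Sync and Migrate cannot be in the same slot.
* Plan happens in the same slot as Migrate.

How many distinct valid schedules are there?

Splitting on Docs: it can be 2 (3), 3 (9), 4 (15). Listing each branch's schedules as (Plan, Sync, Spec, Migrate, Deploy):
Docs=2: (2,1,1,2,1) (3,1,1,3,1) (4,1,1,4,1) — 3.
Docs=3: (2,1,1,2,1) (3,1,1,3,1) (3,1,1,3,2) (3,2,2,3,1) (3,2,2,3,2) (4,1,1,4,1) (4,1,1,4,2) (4,2,2,4,1) (4,2,2,4,2) — 9.
Docs=4: (2,1,1,2,1) (2,3,3,2,1) (3,1,1,3,1) (3,1,1,3,2) (3,2,2,3,1) (3,2,2,3,2) (4,1,1,4,1) (4,1,1,4,2) (4,1,1,4,3) (4,2,2,4,1) (4,2,2,4,2) (4,2,2,4,3) (4,3,3,4,1) (4,3,3,4,2) (4,3,3,4,3) — 15.
Summing: 3 + 9 + 15 = 27.

27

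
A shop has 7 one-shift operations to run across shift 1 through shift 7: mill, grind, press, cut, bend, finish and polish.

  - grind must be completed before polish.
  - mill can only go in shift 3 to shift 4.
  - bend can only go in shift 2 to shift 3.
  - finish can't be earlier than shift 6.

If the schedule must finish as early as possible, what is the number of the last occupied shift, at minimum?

The precedence chain requires at least 2 distinct shifts.
finish can't be placed before shift 6, so the schedule must run through at least shift 6.
6 works (last occupied shift: shift 6): for example polish -> shift 2; mill -> shift 3; finish -> shift 6; bend -> shift 2; press -> shift 1; grind -> shift 1; cut -> shift 1.

shift 6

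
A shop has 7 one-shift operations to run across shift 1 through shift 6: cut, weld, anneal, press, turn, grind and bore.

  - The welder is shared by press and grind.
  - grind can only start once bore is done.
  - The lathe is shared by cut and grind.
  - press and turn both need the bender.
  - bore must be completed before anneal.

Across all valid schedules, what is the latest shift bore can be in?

Downstream work caps bore at shift 5.
bore at shift 5 is achievable: grind=shift 6; bore=shift 5; anneal=shift 6; weld=shift 1; cut=shift 1; turn=shift 2; press=shift 1.

shift 5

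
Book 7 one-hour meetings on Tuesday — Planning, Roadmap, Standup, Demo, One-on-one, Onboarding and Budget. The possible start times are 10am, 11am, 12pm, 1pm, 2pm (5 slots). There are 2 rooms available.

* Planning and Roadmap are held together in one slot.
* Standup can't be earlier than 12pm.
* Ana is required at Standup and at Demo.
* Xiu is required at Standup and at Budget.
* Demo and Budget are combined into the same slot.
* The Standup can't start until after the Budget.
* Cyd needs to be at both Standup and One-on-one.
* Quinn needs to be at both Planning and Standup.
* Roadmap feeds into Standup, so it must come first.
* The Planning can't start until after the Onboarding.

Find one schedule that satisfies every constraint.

Demo=12pm; Roadmap=11am; Onboarding=10am; Planning=11am; Standup=1pm; Budget=12pm; One-on-one=10am

Checking: Onboarding(10am) before Planning(11am); Roadmap(11am) before Standup(1pm); Budget(12pm) before Standup(1pm); Standup(1pm) != Demo(12pm); Planning(11am) != Standup(1pm); Standup(1pm) != Budget(12pm); Standup(1pm) != One-on-one(10am); Demo = Budget = 12pm; Planning = Roadmap = 11am; Standup=1pm in [12pm,2pm]; max 2 per slot (cap 2).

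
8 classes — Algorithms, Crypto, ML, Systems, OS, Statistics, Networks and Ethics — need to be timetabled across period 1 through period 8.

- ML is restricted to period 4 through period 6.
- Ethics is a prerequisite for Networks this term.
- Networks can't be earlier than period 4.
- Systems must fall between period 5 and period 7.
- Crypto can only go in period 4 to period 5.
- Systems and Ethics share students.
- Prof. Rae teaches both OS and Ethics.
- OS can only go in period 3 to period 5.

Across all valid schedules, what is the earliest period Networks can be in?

Networks is available from period 4.
Networks at period 4 is achievable: OS in period 3; Crypto in period 4; Ethics in period 1; Networks in period 4; ML in period 4; Algorithms in period 1; Statistics in period 1; Systems in period 5.

period 4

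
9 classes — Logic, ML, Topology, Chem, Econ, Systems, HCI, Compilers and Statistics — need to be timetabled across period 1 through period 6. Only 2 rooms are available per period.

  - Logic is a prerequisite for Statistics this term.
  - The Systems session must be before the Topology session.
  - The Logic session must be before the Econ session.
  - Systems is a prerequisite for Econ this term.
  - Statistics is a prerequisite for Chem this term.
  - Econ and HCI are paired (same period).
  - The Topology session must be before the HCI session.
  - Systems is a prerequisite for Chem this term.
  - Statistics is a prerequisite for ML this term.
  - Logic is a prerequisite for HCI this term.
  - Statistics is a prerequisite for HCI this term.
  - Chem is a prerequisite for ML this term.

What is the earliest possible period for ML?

period 4

Precedence pushes ML to at least period 4.
ML at period 4 is achievable: ML -> period 4; Chem -> period 3; Statistics -> period 2; Compilers -> period 3; Econ -> period 5; Systems -> period 1; Topology -> period 2; HCI -> period 5; Logic -> period 1.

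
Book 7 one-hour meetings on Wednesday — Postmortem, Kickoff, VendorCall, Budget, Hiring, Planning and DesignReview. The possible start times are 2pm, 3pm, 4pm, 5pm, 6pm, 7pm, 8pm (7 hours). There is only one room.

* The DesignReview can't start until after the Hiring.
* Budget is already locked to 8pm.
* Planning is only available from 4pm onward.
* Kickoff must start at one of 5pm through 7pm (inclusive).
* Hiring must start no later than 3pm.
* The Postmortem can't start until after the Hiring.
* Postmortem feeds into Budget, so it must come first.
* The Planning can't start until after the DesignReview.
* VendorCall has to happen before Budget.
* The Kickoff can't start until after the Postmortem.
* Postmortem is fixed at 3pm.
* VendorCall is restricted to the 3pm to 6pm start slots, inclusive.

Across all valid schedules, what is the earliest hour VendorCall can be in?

4pm

VendorCall is available from 3pm; VendorCall's own window allows nothing later than 6pm.
VendorCall at 4pm is achievable: Hiring -> 2pm, VendorCall -> 4pm, Planning -> 7pm, Budget -> 8pm, Postmortem -> 3pm, DesignReview -> 6pm, Kickoff -> 5pm.
Nothing earlier works — the capacity limit rule out every hour before 4pm.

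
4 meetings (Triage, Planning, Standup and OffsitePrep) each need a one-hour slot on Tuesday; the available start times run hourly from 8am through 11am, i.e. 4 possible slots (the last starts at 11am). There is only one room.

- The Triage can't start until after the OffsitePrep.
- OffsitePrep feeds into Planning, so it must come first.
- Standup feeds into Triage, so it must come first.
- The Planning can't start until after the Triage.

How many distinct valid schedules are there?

Enumerating: OffsitePrep -> 8am, Triage -> 10am, Planning -> 11am, Standup -> 9am | Standup -> 8am; Triage -> 10am; Planning -> 11am; OffsitePrep -> 9am.

2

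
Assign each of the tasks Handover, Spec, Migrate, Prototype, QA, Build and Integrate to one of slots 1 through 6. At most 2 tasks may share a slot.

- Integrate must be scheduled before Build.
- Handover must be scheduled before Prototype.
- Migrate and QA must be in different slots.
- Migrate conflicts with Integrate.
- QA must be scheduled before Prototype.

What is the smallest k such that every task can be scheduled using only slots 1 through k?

4 slots

The precedence chain requires at least 2 distinct slots.
With at most 2 per slot and 7 tasks, at least 4 slots are needed.
4 works (last occupied slot: 4): for example Migrate -> 4, Build -> 3, Spec -> 3, Handover -> 1, QA -> 1, Integrate -> 2, Prototype -> 2.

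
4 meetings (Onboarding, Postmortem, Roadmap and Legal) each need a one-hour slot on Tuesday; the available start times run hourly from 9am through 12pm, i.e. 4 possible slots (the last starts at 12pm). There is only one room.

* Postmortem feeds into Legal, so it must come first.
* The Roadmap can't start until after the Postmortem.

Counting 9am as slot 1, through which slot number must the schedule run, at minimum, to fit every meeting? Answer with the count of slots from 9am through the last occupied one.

4 slots

The precedence chain requires at least 2 distinct slots.
With at most 1 per slot and 4 meetings, at least 4 slots are needed.
4 works (last occupied slot: 12pm): for example Legal -> 11am; Postmortem -> 9am; Roadmap -> 10am; Onboarding -> 12pm.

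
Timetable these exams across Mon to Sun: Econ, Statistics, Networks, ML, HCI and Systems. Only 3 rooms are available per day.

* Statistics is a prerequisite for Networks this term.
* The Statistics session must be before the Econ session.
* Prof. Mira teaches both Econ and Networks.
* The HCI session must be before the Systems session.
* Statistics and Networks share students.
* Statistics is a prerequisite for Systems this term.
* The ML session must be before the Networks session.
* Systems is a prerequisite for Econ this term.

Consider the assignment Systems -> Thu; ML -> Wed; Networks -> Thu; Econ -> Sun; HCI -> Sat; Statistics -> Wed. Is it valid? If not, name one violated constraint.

The Statistics session must be before the Econ session — holds.
The ML session must be before the Networks session — holds.
Systems is a prerequisite for Econ this term — holds.
The HCI session must be before the Systems session — violated.
Prof. Mira teaches both Econ and Networks — holds.
Statistics is a prerequisite for Systems this term — holds.
Statistics is a prerequisite for Networks this term — holds.
Statistics and Networks share students — holds.
Only 3 rooms are available per day — holds.

No. The HCI session must be before the Systems session is not satisfied.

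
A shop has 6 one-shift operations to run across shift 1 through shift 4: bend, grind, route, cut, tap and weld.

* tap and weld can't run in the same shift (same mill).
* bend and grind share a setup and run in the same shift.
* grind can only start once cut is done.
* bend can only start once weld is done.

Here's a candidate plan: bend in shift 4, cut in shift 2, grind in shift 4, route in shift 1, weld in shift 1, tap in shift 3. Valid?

grind can only start once cut is done — holds.
bend can only start once weld is done — holds.
tap and weld can't run in the same shift (same mill) — holds.
bend and grind share a setup and run in the same shift — holds.

Yes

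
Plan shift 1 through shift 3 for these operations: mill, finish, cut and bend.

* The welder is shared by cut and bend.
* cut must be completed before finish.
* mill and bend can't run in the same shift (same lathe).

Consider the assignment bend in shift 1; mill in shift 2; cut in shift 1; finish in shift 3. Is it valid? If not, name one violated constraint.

The welder is shared by cut and bend — violated.
mill and bend can't run in the same shift (same lathe) — holds.
cut must be completed before finish — holds.

No — it violates: The welder is shared by cut and bend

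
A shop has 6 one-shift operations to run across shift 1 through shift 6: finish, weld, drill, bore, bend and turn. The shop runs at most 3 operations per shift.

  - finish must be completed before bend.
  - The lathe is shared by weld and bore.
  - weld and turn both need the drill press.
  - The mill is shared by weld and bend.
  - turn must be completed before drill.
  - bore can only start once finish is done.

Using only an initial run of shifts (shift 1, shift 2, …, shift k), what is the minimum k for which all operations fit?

The precedence chain requires at least 2 distinct shifts.
With at most 3 per shift and 6 operations, at least 2 shifts are needed.
Could 2 shifts be enough, i.e. nothing placed later than shift 2? No: drill must come after turn (at shift 1 or later) → {shift 2}; turn must come before drill (at shift 2 or earlier) → {shift 1}; bend must come after finish (at shift 1 or later) → {shift 2}; finish must come before bend (at shift 2 or earlier) → {shift 1}; bore must come after finish (at shift 1 or later) → {shift 2}; weld can't share with turn (shift 1) → {shift 2}; bore can't share with weld (shift 2) → nothing is left.
So 2 shifts is not enough.
3 works (last occupied shift: shift 3): for example turn=shift 1, drill=shift 2, finish=shift 1, bend=shift 2, bore=shift 2, weld=shift 3.

3 shifts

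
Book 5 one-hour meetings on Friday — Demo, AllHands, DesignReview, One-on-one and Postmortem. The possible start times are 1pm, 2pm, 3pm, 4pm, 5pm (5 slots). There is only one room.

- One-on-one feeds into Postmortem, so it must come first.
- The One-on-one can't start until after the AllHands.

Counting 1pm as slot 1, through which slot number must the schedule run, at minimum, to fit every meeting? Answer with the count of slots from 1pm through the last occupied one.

The precedence chain requires at least 3 distinct slots.
With at most 1 per slot and 5 meetings, at least 5 slots are needed.
5 works (last occupied slot: 5pm): for example One-on-one -> 2pm, AllHands -> 1pm, Postmortem -> 3pm, DesignReview -> 5pm, Demo -> 4pm.

5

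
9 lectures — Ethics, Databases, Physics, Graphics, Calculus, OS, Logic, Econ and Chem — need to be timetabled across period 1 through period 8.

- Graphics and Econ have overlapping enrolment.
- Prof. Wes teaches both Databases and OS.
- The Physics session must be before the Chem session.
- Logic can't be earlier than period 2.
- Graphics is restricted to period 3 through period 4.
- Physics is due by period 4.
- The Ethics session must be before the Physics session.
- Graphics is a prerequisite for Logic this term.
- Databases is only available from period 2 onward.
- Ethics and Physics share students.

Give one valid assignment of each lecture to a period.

Econ in period 1, Logic in period 4, Chem in period 3, Ethics in period 1, Graphics in period 3, Physics in period 2, Calculus in period 1, Databases in period 2, OS in period 1

Checking: Graphics(period 3) before Logic(period 4); Physics(period 2) before Chem(period 3); Ethics(period 1) before Physics(period 2); Databases(period 2) != OS(period 1); Ethics(period 1) != Physics(period 2); Graphics(period 3) != Econ(period 1); Logic=period 4 in [period 2,period 8]; Graphics=period 3 in [period 3,period 4]; Physics=period 2 in [period 1,period 4]; Databases=period 2 in [period 2,period 8].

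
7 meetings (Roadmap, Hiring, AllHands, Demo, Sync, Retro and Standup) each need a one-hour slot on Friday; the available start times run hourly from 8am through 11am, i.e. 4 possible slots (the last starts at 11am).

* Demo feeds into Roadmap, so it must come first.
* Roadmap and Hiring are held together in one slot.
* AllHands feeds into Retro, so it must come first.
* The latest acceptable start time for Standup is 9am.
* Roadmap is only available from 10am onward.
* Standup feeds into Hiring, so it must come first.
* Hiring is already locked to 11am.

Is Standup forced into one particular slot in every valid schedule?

Standup can be 8am (e.g. Hiring -> 11am; Roadmap -> 11am; Demo -> 8am; Standup -> 8am; Sync -> 8am; Retro -> 9am; AllHands -> 8am) or 9am (e.g. Sync=8am, Roadmap=11am, Standup=9am, Demo=8am, Retro=9am, Hiring=11am, AllHands=8am).

No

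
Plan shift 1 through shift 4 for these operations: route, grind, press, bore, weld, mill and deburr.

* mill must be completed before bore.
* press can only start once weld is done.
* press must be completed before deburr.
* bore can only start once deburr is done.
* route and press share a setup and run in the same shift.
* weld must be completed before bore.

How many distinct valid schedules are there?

12

Splitting on grind: it can be shift 1 (3), shift 2 (3), shift 3 (3), shift 4 (3). Listing each branch's schedules as (route, press, bore, weld, mill, deburr) by shift number:
grind=shift 1: (2,2,4,1,1,3) (2,2,4,1,2,3) (2,2,4,1,3,3) — 3.
grind=shift 2: (2,2,4,1,1,3) (2,2,4,1,2,3) (2,2,4,1,3,3) — 3.
grind=shift 3: (2,2,4,1,1,3) (2,2,4,1,2,3) (2,2,4,1,3,3) — 3.
grind=shift 4: (2,2,4,1,1,3) (2,2,4,1,2,3) (2,2,4,1,3,3) — 3.
Summing: 3 + 3 + 3 + 3 = 12.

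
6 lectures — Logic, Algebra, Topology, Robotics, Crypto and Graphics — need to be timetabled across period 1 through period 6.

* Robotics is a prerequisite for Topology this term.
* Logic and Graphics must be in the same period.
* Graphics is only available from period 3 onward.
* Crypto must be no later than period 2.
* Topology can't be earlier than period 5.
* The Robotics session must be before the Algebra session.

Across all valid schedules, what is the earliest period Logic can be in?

Logic must be in the same period as Graphics, which can't be before period 3, so Logic is at least period 3.
Logic at period 3 is achievable: Crypto in period 1, Topology in period 5, Graphics in period 3, Logic in period 3, Robotics in period 1, Algebra in period 2.

period 3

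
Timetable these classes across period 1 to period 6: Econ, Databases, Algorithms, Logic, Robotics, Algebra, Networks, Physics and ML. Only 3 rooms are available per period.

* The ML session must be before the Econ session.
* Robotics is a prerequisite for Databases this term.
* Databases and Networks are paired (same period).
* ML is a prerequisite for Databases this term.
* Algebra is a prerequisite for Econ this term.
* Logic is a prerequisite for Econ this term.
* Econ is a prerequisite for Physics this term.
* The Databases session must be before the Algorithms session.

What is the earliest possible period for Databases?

Precedence pushes Databases to at least period 2; downstream work caps Databases at period 5.
Databases at period 2 is achievable: Physics=period 4, Algebra=period 2, ML=period 1, Databases=period 2, Logic=period 1, Econ=period 3, Robotics=period 1, Networks=period 2, Algorithms=period 3.

period 2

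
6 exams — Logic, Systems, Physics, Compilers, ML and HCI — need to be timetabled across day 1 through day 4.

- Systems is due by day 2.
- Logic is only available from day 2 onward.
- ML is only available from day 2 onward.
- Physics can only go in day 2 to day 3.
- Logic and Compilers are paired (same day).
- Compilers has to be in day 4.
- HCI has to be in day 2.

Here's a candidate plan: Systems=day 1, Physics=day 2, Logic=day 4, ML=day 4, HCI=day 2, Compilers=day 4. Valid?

Yes

Logic and Compilers are paired (same day) — holds.
Systems is due by day 2 — holds.
Physics can only go in day 2 to day 3 — holds.
HCI has to be in day 2 — holds.
Compilers has to be in day 4 — holds.
ML is only available from day 2 onward — holds.
Logic is only available from day 2 onward — holds.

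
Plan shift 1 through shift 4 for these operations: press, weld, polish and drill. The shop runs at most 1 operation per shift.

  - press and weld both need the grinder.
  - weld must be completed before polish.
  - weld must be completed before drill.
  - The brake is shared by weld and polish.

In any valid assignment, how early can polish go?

Precedence pushes polish to at least shift 2.
polish at shift 2 is achievable: press in shift 4; drill in shift 3; weld in shift 1; polish in shift 2.

shift 2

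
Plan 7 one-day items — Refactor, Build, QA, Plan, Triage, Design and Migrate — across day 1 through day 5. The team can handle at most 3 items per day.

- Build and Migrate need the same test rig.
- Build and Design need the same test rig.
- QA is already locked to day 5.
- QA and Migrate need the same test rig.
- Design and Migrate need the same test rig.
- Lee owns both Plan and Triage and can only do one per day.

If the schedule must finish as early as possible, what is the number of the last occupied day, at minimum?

With at most 3 per day and 7 tasks, at least 3 days are needed.
QA can't be placed before day 5, so the schedule must run through at least day 5.
5 works (last occupied day: day 5): for example Migrate=day 3, Triage=day 2, Refactor=day 1, Plan=day 1, Design=day 2, QA=day 5, Build=day 1.

day 5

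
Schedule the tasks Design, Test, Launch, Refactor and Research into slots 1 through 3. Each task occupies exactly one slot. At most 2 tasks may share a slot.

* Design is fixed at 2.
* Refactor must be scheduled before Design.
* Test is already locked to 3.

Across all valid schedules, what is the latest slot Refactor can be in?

1

Downstream work caps Refactor at 1.
Refactor at 1 is achievable: Launch=1; Refactor=1; Design=2; Research=2; Test=3.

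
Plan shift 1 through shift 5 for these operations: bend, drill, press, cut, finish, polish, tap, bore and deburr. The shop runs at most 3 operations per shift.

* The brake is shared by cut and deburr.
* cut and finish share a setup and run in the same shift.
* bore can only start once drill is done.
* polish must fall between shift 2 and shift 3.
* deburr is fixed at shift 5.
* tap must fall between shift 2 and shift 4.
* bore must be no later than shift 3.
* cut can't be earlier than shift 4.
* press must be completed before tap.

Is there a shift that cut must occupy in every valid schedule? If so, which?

shift 4

cut's window is shift 4–shift 5.
deburr is fixed at shift 5, and cut can't share a shift with deburr.
So cut must be shift 4.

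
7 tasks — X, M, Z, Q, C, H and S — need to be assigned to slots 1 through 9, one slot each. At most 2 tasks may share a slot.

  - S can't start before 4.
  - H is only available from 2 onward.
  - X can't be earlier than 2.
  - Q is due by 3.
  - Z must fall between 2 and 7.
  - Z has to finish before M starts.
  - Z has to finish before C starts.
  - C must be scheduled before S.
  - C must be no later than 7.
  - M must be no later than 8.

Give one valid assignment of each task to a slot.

M -> 3; Z -> 2; S -> 4; Q -> 1; X -> 2; H -> 4; C -> 3

Checking: Z(2) before C(3); Z(2) before M(3); C(3) before S(4); M=3 in [1,8]; S=4 in [4,9]; C=3 in [1,7]; Z=2 in [2,7]; Q=1 in [1,3]; X=2 in [2,9]; H=4 in [2,9]; max 2 per slot (cap 2).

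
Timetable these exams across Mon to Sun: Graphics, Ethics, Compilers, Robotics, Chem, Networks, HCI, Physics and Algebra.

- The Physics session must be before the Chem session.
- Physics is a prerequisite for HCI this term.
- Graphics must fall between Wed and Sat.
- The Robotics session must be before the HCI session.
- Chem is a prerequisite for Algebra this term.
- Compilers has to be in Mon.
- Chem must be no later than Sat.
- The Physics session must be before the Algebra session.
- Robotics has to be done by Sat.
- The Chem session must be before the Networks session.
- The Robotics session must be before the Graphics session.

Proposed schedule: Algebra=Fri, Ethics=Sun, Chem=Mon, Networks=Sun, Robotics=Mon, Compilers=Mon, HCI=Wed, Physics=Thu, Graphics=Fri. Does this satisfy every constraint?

The Robotics session must be before the HCI session — holds.
Chem must be no later than Sat — holds.
The Physics session must be before the Chem session — violated.
Physics is a prerequisite for HCI this term — violated.
The Robotics session must be before the Graphics session — holds.
Chem is a prerequisite for Algebra this term — holds.
The Physics session must be before the Algebra session — holds.
The Chem session must be before the Networks session — holds.
Graphics must fall between Wed and Sat — holds.
Robotics has to be done by Sat — holds.
Compilers has to be in Mon — holds.

No. The Physics session must be before the Chem session is not satisfied.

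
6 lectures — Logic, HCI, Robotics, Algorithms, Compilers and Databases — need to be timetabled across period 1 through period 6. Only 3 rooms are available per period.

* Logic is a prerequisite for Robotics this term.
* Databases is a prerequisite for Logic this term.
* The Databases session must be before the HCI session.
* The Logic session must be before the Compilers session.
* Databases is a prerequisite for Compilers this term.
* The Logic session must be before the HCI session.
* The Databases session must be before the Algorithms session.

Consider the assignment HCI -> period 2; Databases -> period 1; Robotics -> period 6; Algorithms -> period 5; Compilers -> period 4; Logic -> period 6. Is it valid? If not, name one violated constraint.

Databases is a prerequisite for Logic this term — holds.
Databases is a prerequisite for Compilers this term — holds.
Only 3 rooms are available per period — holds.
The Logic session must be before the HCI session — violated.
The Databases session must be before the HCI session — holds.
The Logic session must be before the Compilers session — violated.
Logic is a prerequisite for Robotics this term — violated.
The Databases session must be before the Algorithms session — holds.

No — it violates: The Logic session must be before the HCI session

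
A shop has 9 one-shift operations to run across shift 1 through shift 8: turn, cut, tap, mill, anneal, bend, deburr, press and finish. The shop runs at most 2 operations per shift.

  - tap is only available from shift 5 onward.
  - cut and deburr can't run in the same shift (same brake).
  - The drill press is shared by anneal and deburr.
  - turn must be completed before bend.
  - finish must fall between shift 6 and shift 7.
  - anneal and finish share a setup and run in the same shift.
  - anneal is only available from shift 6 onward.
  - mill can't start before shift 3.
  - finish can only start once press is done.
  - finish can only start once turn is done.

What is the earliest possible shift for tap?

shift 5

Tap is available from shift 5.
tap at shift 5 is achievable: anneal -> shift 6; finish -> shift 6; tap -> shift 5; turn -> shift 1; press -> shift 1; bend -> shift 2; cut -> shift 2; deburr -> shift 3; mill -> shift 3.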